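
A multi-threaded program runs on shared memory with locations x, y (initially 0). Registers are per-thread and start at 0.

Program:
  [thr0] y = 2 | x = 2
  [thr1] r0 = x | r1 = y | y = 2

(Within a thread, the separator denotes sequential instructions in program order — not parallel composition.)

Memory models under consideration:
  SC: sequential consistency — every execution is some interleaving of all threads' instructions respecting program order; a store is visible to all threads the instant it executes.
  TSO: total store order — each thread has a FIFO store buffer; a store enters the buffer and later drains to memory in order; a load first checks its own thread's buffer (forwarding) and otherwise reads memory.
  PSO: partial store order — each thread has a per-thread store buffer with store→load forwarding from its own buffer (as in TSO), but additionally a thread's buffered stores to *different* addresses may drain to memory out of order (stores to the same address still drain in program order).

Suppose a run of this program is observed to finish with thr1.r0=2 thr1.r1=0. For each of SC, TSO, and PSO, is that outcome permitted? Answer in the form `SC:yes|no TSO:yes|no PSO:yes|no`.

outcome vector order: (thr1.r0,thr1.r1)
[SC] allowed = {<0 0>; <0 2>; <2 2>}
[TSO] allowed = {<0 0>; <0 2>; <2 2>}
[PSO] allowed = {<0 0>; <0 2>; <2 0>; <2 2>}
target <2 0> ∈ {PSO}

SC:no TSO:no PSO:yes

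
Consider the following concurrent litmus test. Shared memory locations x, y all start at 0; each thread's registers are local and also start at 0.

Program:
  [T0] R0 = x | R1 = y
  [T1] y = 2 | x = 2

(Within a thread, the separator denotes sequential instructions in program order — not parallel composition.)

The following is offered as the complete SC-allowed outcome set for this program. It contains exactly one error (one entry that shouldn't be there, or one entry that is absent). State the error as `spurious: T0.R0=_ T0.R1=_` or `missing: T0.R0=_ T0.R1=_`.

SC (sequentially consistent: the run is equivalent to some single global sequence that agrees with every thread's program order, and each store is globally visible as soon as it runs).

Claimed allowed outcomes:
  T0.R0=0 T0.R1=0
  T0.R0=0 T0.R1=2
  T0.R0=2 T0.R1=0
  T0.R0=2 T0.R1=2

spurious: T0.R0=2 T0.R1=0

outcome vector order: (T0.R0,T0.R1)
under SC → 00, 02, 22
claimed∖SC = {20}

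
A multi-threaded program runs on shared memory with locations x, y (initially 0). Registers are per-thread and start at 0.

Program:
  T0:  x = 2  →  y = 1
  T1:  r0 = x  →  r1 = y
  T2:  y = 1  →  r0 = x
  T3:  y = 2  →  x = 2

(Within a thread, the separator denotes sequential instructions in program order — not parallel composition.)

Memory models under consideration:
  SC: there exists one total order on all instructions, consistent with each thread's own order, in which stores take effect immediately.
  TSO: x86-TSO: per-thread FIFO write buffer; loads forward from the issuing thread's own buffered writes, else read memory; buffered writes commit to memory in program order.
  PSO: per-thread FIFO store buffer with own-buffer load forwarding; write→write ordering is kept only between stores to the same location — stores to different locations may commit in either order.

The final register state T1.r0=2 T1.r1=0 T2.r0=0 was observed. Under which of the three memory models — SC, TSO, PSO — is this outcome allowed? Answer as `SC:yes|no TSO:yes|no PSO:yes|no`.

outcome vector order: (T1.r0,T1.r1,T2.r0)
[SC] allowed = {<0 0 0>; <0 0 2>; <0 1 0>; <0 1 2>; <0 2 0>; <0 2 2>; <2 0 2>; <2 1 0>; <2 1 2>; <2 2 0>; <2 2 2>}
[TSO] allowed = {<0 0 0>; <0 0 2>; <0 1 0>; <0 1 2>; <0 2 0>; <0 2 2>; <2 0 0>; <2 0 2>; <2 1 0>; <2 1 2>; <2 2 0>; <2 2 2>}
[PSO] allowed = {<0 0 0>; <0 0 2>; <0 1 0>; <0 1 2>; <0 2 0>; <0 2 2>; <2 0 0>; <2 0 2>; <2 1 0>; <2 1 2>; <2 2 0>; <2 2 2>}
target <2 0 0> ∈ {TSO,PSO}

SC:no TSO:yes PSO:yes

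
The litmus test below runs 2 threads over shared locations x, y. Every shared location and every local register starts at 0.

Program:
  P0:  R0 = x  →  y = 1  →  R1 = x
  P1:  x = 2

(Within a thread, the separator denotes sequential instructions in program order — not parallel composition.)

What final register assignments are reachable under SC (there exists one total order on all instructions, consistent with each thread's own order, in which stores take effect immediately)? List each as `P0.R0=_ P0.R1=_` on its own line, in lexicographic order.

outcome vector order: (P0.R0,P0.R1)
|SC outcomes| = 3

P0.R0=0 P0.R1=0
P0.R0=0 P0.R1=2
P0.R0=2 P0.R1=2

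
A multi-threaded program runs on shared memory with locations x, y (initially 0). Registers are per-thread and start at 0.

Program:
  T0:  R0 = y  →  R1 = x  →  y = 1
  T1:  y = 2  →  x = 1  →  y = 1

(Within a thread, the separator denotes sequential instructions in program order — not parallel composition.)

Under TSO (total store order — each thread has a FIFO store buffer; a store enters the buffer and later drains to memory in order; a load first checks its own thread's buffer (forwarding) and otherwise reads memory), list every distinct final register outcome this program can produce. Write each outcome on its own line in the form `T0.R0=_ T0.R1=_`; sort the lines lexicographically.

outcome vector order: (T0.R0,T0.R1)
|TSO outcomes| = 5

T0.R0=0 T0.R1=0
T0.R0=0 T0.R1=1
T0.R0=1 T0.R1=1
T0.R0=2 T0.R1=0
T0.R0=2 T0.R1=1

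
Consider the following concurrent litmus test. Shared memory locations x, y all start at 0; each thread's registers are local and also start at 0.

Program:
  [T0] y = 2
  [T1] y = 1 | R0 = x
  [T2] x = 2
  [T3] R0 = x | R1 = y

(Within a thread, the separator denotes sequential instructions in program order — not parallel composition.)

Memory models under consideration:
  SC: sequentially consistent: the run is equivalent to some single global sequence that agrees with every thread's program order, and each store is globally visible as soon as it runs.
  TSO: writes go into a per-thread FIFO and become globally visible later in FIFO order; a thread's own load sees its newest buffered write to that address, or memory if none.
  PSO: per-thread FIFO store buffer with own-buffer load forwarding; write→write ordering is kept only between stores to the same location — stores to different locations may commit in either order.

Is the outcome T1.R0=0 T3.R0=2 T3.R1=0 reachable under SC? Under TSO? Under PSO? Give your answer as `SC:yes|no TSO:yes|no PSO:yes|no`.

outcome vector order: (T1.R0,T3.R0,T3.R1)
SC: 11 outcomes — {0/0/0, 0/0/1, 0/0/2, 0/2/1, 0/2/2, 2/0/0, 2/0/1, 2/0/2, 2/2/0, 2/2/1, 2/2/2}
TSO: 12 outcomes — {0/0/0, 0/0/1, 0/0/2, 0/2/0, 0/2/1, 0/2/2, 2/0/0, 2/0/1, 2/0/2, 2/2/0, 2/2/1, 2/2/2}
PSO: 12 outcomes — {0/0/0, 0/0/1, 0/0/2, 0/2/0, 0/2/1, 0/2/2, 2/0/0, 2/0/1, 2/0/2, 2/2/0, 2/2/1, 2/2/2}
target 0/2/0 ∈ {TSO,PSO}

SC:no TSO:yes PSO:yes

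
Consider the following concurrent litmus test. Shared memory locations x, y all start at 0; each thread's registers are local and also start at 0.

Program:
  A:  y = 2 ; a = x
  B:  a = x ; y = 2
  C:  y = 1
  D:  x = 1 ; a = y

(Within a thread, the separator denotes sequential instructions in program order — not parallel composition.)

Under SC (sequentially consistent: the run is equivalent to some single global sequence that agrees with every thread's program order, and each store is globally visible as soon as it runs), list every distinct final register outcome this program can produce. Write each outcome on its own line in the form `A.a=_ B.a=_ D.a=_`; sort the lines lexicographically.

outcome vector order: (A.a,B.a,D.a)
|SC outcomes| = 10

A.a=0 B.a=0 D.a=1
A.a=0 B.a=0 D.a=2
A.a=0 B.a=1 D.a=1
A.a=0 B.a=1 D.a=2
A.a=1 B.a=0 D.a=0
A.a=1 B.a=0 D.a=1
A.a=1 B.a=0 D.a=2
A.a=1 B.a=1 D.a=0
A.a=1 B.a=1 D.a=1
A.a=1 B.a=1 D.a=2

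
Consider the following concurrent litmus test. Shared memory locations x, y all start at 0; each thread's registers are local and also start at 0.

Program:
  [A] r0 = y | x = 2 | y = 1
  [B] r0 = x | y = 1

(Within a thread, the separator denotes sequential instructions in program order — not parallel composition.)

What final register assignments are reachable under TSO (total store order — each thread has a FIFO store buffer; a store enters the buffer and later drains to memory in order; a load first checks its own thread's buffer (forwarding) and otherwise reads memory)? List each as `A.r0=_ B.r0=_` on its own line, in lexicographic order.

outcome vector order: (A.r0,B.r0)
|TSO outcomes| = 3

A.r0=0 B.r0=0
A.r0=0 B.r0=2
A.r0=1 B.r0=0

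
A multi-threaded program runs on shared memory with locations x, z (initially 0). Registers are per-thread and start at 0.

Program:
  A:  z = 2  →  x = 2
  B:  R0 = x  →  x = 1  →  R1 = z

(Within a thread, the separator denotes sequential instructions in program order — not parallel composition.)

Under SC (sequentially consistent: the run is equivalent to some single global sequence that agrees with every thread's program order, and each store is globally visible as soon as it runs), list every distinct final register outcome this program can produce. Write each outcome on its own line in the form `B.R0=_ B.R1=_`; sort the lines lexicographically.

outcome vector order: (B.R0,B.R1)
|SC outcomes| = 3

B.R0=0 B.R1=0
B.R0=0 B.R1=2
B.R0=2 B.R1=2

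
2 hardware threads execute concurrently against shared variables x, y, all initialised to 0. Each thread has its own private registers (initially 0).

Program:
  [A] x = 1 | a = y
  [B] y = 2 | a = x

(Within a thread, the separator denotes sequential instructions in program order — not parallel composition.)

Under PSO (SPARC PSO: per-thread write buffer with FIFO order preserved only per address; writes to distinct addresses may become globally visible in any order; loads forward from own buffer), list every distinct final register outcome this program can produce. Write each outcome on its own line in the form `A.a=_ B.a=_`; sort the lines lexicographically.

A.a=0 B.a=0
A.a=0 B.a=1
A.a=2 B.a=0
A.a=2 B.a=1

outcome vector order: (A.a,B.a)
|PSO outcomes| = 4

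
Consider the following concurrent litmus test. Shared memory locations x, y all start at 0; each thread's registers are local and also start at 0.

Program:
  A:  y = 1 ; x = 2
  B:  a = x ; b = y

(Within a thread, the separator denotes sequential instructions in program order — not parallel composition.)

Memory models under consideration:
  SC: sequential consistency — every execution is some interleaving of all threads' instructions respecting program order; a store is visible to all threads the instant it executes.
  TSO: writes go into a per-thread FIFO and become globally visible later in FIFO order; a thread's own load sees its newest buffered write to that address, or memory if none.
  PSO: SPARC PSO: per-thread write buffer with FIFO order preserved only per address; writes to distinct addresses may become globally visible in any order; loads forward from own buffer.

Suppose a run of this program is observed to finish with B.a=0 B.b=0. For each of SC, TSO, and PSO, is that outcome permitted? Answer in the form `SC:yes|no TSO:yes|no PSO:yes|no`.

outcome vector order: (B.a,B.b)
SC: 3 outcomes — {(0,0), (0,1), (2,1)}
TSO: 3 outcomes — {(0,0), (0,1), (2,1)}
PSO: 4 outcomes — {(0,0), (0,1), (2,0), (2,1)}
target (0,0) ∈ {SC,TSO,PSO}

SC:yes TSO:yes PSO:yes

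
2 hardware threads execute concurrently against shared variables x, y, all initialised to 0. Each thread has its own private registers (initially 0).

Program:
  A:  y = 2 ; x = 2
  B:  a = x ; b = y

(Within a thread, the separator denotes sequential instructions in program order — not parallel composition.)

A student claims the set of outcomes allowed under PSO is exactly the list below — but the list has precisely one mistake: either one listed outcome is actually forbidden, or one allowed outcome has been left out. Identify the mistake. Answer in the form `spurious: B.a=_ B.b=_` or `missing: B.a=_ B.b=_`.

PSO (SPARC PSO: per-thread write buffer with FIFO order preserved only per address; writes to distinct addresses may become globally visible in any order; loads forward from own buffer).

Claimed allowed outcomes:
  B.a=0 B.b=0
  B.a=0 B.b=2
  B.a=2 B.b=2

outcome vector order: (B.a,B.b)
PSO (4): <0 0>; <0 2>; <2 0>; <2 2>
PSO∖claimed = {<2 0>}

missing: B.a=2 B.b=0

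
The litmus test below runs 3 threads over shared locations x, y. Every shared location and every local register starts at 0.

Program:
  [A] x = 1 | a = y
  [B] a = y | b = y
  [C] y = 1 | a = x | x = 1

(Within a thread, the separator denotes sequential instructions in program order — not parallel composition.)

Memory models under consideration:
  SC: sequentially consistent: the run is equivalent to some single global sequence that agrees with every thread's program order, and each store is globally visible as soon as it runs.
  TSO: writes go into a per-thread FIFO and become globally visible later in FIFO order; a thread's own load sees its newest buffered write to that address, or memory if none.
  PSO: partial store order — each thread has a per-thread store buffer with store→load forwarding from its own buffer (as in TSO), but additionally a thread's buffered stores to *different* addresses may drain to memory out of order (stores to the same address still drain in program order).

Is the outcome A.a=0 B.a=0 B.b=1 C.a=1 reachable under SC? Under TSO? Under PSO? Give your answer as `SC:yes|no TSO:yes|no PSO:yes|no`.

SC:yes TSO:yes PSO:yes

outcome vector order: (A.a,B.a,B.b,C.a)
[SC] allowed = {<0 0 0 1>; <0 0 1 1>; <0 1 1 1>; <1 0 0 0>; <1 0 0 1>; <1 0 1 0>; <1 0 1 1>; <1 1 1 0>; <1 1 1 1>}
[TSO] allowed = {<0 0 0 0>; <0 0 0 1>; <0 0 1 0>; <0 0 1 1>; <0 1 1 0>; <0 1 1 1>; <1 0 0 0>; <1 0 0 1>; <1 0 1 0>; <1 0 1 1>; <1 1 1 0>; <1 1 1 1>}
[PSO] allowed = {<0 0 0 0>; <0 0 0 1>; <0 0 1 0>; <0 0 1 1>; <0 1 1 0>; <0 1 1 1>; <1 0 0 0>; <1 0 0 1>; <1 0 1 0>; <1 0 1 1>; <1 1 1 0>; <1 1 1 1>}
target <0 0 1 1> ∈ {SC,TSO,PSO}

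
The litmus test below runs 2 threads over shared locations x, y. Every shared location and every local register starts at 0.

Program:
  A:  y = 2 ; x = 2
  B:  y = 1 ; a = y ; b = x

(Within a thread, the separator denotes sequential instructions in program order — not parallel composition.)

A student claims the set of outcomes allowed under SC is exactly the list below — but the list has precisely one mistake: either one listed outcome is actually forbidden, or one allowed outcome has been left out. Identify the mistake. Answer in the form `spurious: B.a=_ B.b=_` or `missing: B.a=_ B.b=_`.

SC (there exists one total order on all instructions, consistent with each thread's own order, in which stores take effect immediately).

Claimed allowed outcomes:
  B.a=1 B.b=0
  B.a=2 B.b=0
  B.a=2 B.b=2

outcome vector order: (B.a,B.b)
under SC → 1/0, 1/2, 2/0, 2/2
SC∖claimed = {1/2}

missing: B.a=1 B.b=2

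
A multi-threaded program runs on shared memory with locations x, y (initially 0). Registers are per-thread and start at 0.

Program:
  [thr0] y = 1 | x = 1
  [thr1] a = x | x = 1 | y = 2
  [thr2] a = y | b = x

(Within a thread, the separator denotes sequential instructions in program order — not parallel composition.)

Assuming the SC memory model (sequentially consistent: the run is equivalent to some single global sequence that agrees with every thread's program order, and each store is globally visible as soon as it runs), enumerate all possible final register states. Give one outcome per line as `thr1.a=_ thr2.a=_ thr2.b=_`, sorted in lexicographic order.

thr1.a=0 thr2.a=0 thr2.b=0
thr1.a=0 thr2.a=0 thr2.b=1
thr1.a=0 thr2.a=1 thr2.b=0
thr1.a=0 thr2.a=1 thr2.b=1
thr1.a=0 thr2.a=2 thr2.b=1
thr1.a=1 thr2.a=0 thr2.b=0
thr1.a=1 thr2.a=0 thr2.b=1
thr1.a=1 thr2.a=1 thr2.b=0
thr1.a=1 thr2.a=1 thr2.b=1
thr1.a=1 thr2.a=2 thr2.b=1

outcome vector order: (thr1.a,thr2.a,thr2.b)
|SC outcomes| = 10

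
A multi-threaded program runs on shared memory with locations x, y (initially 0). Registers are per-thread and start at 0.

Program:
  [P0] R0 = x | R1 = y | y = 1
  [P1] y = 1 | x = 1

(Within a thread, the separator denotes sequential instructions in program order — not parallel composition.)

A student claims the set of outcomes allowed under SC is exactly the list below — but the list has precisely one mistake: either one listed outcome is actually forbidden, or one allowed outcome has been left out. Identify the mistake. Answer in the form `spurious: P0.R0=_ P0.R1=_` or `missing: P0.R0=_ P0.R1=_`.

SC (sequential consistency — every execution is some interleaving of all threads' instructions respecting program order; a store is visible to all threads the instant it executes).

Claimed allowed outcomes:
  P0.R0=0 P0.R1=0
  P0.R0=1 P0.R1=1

outcome vector order: (P0.R0,P0.R1)
SC: 3 outcomes — {00; 01; 11}
SC∖claimed = {01}

missing: P0.R0=0 P0.R1=1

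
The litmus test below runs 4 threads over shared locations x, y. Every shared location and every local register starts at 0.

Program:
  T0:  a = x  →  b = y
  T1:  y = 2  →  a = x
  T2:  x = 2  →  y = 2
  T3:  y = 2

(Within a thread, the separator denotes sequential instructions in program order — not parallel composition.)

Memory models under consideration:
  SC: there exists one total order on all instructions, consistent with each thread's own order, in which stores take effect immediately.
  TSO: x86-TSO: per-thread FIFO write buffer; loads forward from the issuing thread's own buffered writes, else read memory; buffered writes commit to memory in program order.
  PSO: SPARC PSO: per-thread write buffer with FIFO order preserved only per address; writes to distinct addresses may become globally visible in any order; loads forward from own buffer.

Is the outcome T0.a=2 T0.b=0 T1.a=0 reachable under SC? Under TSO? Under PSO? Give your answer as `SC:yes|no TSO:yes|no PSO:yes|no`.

outcome vector order: (T0.a,T0.b,T1.a)
[SC] allowed = {000; 002; 020; 022; 202; 220; 222}
[TSO] allowed = {000; 002; 020; 022; 200; 202; 220; 222}
[PSO] allowed = {000; 002; 020; 022; 200; 202; 220; 222}
target 200 ∈ {TSO,PSO}

SC:no TSO:yes PSO:yes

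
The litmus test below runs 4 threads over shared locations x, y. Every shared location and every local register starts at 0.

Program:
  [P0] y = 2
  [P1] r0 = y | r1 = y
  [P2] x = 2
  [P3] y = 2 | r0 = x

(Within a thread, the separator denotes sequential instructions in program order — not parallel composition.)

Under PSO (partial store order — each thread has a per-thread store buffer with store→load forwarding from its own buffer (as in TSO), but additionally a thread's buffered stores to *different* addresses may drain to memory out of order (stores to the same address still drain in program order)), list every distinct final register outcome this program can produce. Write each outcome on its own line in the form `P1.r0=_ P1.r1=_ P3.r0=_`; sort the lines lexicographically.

outcome vector order: (P1.r0,P1.r1,P3.r0)
|PSO outcomes| = 6

P1.r0=0 P1.r1=0 P3.r0=0
P1.r0=0 P1.r1=0 P3.r0=2
P1.r0=0 P1.r1=2 P3.r0=0
P1.r0=0 P1.r1=2 P3.r0=2
P1.r0=2 P1.r1=2 P3.r0=0
P1.r0=2 P1.r1=2 P3.r0=2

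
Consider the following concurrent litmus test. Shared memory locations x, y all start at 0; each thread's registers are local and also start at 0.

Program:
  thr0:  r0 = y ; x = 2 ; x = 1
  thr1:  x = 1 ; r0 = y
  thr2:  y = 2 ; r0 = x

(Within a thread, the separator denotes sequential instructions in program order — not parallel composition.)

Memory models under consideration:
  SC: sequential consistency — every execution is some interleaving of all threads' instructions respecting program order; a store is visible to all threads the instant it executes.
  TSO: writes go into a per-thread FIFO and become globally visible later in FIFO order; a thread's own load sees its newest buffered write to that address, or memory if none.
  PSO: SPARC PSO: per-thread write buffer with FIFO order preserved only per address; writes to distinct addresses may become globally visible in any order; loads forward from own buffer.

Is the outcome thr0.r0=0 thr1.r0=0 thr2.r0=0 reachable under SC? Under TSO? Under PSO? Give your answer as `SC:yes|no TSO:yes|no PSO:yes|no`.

outcome vector order: (thr0.r0,thr1.r0,thr2.r0)
under SC → <0 0 1>; <0 0 2>; <0 2 0>; <0 2 1>; <0 2 2>; <2 0 1>; <2 0 2>; <2 2 0>; <2 2 1>; <2 2 2>
under TSO → <0 0 0>; <0 0 1>; <0 0 2>; <0 2 0>; <0 2 1>; <0 2 2>; <2 0 0>; <2 0 1>; <2 0 2>; <2 2 0>; <2 2 1>; <2 2 2>
under PSO → <0 0 0>; <0 0 1>; <0 0 2>; <0 2 0>; <0 2 1>; <0 2 2>; <2 0 0>; <2 0 1>; <2 0 2>; <2 2 0>; <2 2 1>; <2 2 2>
target <0 0 0> ∈ {TSO,PSO}

SC:no TSO:yes PSO:yes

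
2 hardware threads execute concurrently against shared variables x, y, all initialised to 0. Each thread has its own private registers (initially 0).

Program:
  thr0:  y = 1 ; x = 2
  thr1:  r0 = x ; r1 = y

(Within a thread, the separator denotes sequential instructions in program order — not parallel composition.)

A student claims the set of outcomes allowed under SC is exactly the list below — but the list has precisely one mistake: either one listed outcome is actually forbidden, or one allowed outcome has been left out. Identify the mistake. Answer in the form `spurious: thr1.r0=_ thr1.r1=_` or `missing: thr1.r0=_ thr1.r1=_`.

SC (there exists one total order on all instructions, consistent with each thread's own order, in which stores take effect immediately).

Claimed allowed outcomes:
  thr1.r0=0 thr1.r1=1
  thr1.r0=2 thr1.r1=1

missing: thr1.r0=0 thr1.r1=0

outcome vector order: (thr1.r0,thr1.r1)
SC: 3 outcomes — {0/0, 0/1, 2/1}
SC∖claimed = {0/0}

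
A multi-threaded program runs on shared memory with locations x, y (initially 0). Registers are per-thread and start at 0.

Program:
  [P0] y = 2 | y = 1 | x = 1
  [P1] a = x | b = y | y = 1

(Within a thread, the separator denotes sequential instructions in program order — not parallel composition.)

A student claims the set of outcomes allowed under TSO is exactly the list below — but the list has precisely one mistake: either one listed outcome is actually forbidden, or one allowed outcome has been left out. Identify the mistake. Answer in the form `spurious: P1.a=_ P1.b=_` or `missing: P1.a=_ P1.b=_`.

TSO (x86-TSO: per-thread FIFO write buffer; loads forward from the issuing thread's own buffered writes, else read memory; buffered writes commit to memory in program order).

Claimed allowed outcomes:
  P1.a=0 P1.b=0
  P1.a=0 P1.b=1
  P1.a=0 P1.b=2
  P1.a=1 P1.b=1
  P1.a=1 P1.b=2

spurious: P1.a=1 P1.b=2

outcome vector order: (P1.a,P1.b)
TSO (4): (0,0), (0,1), (0,2), (1,1)
claimed∖TSO = {(1,2)}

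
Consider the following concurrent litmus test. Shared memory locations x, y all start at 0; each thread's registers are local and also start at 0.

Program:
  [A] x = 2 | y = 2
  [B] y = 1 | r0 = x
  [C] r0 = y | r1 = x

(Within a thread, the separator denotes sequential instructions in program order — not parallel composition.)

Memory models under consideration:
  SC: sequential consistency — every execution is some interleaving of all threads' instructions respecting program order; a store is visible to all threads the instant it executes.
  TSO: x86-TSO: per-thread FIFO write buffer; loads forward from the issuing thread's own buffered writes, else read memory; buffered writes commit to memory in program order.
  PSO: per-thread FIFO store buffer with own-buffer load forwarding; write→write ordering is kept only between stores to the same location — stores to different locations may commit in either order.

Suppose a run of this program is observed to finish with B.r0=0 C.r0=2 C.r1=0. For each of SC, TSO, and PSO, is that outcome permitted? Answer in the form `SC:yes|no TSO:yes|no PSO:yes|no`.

outcome vector order: (B.r0,C.r0,C.r1)
SC (10): (0,0,0) (0,0,2) (0,1,0) (0,1,2) (0,2,2) (2,0,0) (2,0,2) (2,1,0) (2,1,2) (2,2,2)
TSO (10): (0,0,0) (0,0,2) (0,1,0) (0,1,2) (0,2,2) (2,0,0) (2,0,2) (2,1,0) (2,1,2) (2,2,2)
PSO (12): (0,0,0) (0,0,2) (0,1,0) (0,1,2) (0,2,0) (0,2,2) (2,0,0) (2,0,2) (2,1,0) (2,1,2) (2,2,0) (2,2,2)
target (0,2,0) ∈ {PSO}

SC:no TSO:no PSO:yes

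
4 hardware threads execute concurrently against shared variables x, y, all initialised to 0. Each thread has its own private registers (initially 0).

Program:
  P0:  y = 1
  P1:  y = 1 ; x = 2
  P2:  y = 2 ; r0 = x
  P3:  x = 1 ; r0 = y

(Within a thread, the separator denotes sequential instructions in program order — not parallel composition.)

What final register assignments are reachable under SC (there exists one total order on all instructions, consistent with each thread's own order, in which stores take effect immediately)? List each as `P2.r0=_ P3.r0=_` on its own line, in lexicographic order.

outcome vector order: (P2.r0,P3.r0)
|SC outcomes| = 8

P2.r0=0 P3.r0=1
P2.r0=0 P3.r0=2
P2.r0=1 P3.r0=0
P2.r0=1 P3.r0=1
P2.r0=1 P3.r0=2
P2.r0=2 P3.r0=0
P2.r0=2 P3.r0=1
P2.r0=2 P3.r0=2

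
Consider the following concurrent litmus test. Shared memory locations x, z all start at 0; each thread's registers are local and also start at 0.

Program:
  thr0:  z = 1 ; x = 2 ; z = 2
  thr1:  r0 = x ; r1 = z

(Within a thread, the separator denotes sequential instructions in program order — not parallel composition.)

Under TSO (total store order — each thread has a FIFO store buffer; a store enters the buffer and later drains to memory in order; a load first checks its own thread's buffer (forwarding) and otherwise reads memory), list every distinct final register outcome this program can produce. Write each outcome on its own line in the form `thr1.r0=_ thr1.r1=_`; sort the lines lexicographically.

thr1.r0=0 thr1.r1=0
thr1.r0=0 thr1.r1=1
thr1.r0=0 thr1.r1=2
thr1.r0=2 thr1.r1=1
thr1.r0=2 thr1.r1=2

outcome vector order: (thr1.r0,thr1.r1)
|TSO outcomes| = 5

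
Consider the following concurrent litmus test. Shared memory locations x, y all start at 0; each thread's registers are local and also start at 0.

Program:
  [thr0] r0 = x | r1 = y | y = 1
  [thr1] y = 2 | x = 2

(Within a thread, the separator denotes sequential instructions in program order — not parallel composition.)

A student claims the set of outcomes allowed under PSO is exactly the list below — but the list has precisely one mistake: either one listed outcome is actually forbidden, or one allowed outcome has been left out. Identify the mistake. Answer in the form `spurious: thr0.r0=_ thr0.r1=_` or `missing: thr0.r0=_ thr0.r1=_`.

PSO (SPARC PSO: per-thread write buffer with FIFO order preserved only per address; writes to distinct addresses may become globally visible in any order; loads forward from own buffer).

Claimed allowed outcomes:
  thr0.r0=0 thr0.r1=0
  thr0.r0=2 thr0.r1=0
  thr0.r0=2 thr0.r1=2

missing: thr0.r0=0 thr0.r1=2

outcome vector order: (thr0.r0,thr0.r1)
[PSO] allowed = {<0 0>; <0 2>; <2 0>; <2 2>}
PSO∖claimed = {<0 2>}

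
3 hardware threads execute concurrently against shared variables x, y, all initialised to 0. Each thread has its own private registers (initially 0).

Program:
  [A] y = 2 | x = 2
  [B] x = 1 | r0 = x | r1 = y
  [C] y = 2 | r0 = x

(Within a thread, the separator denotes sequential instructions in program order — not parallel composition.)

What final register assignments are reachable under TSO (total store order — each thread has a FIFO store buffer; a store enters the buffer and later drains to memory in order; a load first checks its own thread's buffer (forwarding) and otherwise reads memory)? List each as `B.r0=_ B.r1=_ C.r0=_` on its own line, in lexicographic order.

B.r0=1 B.r1=0 C.r0=0
B.r0=1 B.r1=0 C.r0=1
B.r0=1 B.r1=0 C.r0=2
B.r0=1 B.r1=2 C.r0=0
B.r0=1 B.r1=2 C.r0=1
B.r0=1 B.r1=2 C.r0=2
B.r0=2 B.r1=2 C.r0=0
B.r0=2 B.r1=2 C.r0=1
B.r0=2 B.r1=2 C.r0=2

outcome vector order: (B.r0,B.r1,C.r0)
|TSO outcomes| = 9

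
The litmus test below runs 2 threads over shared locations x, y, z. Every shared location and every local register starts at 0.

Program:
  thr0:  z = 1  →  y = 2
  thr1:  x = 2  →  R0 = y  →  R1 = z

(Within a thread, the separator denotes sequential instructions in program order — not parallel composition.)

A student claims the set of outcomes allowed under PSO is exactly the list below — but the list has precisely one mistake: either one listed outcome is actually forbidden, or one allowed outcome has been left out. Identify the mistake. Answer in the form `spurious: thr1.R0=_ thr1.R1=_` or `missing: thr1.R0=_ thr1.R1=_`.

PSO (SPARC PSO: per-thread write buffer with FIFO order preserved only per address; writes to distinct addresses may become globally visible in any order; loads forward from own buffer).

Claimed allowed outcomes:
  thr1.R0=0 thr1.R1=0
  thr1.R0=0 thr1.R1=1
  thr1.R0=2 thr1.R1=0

outcome vector order: (thr1.R0,thr1.R1)
[PSO] allowed = {<0 0> <0 1> <2 0> <2 1>}
PSO∖claimed = {<2 1>}

missing: thr1.R0=2 thr1.R1=1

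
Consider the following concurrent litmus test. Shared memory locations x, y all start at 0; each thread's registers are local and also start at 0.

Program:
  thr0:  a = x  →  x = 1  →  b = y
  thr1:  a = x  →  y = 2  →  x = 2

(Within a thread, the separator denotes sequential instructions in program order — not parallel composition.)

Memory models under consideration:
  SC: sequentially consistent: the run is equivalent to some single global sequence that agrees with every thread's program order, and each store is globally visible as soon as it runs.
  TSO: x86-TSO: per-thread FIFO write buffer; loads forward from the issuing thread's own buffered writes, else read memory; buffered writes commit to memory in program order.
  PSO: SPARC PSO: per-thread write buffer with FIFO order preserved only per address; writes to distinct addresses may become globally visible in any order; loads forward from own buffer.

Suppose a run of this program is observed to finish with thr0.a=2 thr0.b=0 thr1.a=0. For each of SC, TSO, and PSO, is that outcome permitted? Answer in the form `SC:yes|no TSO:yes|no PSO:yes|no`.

outcome vector order: (thr0.a,thr0.b,thr1.a)
SC (5): 0/0/0; 0/0/1; 0/2/0; 0/2/1; 2/2/0
TSO (5): 0/0/0; 0/0/1; 0/2/0; 0/2/1; 2/2/0
PSO (6): 0/0/0; 0/0/1; 0/2/0; 0/2/1; 2/0/0; 2/2/0
target 2/0/0 ∈ {PSO}

SC:no TSO:no PSO:yes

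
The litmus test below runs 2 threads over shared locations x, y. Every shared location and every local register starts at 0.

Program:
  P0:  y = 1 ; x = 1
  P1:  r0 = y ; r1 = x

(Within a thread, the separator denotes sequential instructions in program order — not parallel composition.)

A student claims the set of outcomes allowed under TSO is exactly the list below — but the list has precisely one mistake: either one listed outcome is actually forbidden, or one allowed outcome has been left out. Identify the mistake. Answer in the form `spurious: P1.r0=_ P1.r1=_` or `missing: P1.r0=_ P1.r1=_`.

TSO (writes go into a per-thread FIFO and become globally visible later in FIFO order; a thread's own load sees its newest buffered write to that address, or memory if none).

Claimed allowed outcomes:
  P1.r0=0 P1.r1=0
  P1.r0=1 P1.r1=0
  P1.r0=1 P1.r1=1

outcome vector order: (P1.r0,P1.r1)
under TSO → (0,0), (0,1), (1,0), (1,1)
TSO∖claimed = {(0,1)}

missing: P1.r0=0 P1.r1=1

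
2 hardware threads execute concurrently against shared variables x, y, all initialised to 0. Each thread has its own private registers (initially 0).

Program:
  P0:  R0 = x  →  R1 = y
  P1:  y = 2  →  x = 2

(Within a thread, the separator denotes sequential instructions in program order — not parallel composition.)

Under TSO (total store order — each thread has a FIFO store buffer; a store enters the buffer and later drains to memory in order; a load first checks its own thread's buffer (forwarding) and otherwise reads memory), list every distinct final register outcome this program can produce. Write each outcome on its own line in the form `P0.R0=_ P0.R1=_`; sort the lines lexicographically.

P0.R0=0 P0.R1=0
P0.R0=0 P0.R1=2
P0.R0=2 P0.R1=2

outcome vector order: (P0.R0,P0.R1)
|TSO outcomes| = 3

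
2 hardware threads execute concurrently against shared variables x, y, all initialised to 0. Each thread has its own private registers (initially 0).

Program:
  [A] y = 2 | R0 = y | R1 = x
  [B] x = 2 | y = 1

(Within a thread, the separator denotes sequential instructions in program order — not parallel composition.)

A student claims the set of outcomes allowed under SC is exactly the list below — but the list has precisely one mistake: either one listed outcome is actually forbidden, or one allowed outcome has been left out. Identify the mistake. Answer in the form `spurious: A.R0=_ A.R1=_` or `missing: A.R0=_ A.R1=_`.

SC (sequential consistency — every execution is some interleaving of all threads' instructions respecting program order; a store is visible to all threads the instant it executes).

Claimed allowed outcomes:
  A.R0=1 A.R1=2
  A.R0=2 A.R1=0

missing: A.R0=2 A.R1=2

outcome vector order: (A.R0,A.R1)
SC: 3 outcomes — {<1 2>, <2 0>, <2 2>}
SC∖claimed = {<2 2>}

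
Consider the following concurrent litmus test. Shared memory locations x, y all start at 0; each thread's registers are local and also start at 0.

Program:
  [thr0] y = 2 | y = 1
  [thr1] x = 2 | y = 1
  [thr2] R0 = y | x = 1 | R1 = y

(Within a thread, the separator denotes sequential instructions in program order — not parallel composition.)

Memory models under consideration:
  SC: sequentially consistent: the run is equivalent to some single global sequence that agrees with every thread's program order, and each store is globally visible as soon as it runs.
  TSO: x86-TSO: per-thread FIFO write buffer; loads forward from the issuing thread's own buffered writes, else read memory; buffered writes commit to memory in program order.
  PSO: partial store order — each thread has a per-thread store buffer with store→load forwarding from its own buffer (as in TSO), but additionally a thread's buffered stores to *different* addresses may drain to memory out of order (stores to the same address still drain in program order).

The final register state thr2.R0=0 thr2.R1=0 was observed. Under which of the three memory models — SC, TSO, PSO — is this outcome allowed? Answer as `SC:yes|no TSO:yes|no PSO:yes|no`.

SC:yes TSO:yes PSO:yes

outcome vector order: (thr2.R0,thr2.R1)
SC (7): (0,0), (0,1), (0,2), (1,1), (1,2), (2,1), (2,2)
TSO (7): (0,0), (0,1), (0,2), (1,1), (1,2), (2,1), (2,2)
PSO (7): (0,0), (0,1), (0,2), (1,1), (1,2), (2,1), (2,2)
target (0,0) ∈ {SC,TSO,PSO}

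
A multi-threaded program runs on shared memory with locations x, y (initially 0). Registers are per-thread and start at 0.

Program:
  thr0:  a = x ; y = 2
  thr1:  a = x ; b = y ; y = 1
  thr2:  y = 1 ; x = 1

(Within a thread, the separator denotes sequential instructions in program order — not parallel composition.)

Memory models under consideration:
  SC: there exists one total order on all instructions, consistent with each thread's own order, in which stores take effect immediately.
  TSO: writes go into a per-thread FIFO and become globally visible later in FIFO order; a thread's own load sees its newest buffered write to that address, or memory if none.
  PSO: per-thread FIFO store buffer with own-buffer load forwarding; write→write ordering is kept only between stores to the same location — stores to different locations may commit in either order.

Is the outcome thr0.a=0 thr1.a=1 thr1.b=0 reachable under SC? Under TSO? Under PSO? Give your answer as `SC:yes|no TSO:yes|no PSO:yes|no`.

SC:no TSO:no PSO:yes

outcome vector order: (thr0.a,thr1.a,thr1.b)
under SC → <0 0 0>, <0 0 1>, <0 0 2>, <0 1 1>, <0 1 2>, <1 0 0>, <1 0 1>, <1 0 2>, <1 1 1>, <1 1 2>
under TSO → <0 0 0>, <0 0 1>, <0 0 2>, <0 1 1>, <0 1 2>, <1 0 0>, <1 0 1>, <1 0 2>, <1 1 1>, <1 1 2>
under PSO → <0 0 0>, <0 0 1>, <0 0 2>, <0 1 0>, <0 1 1>, <0 1 2>, <1 0 0>, <1 0 1>, <1 0 2>, <1 1 0>, <1 1 1>, <1 1 2>
target <0 1 0> ∈ {PSO}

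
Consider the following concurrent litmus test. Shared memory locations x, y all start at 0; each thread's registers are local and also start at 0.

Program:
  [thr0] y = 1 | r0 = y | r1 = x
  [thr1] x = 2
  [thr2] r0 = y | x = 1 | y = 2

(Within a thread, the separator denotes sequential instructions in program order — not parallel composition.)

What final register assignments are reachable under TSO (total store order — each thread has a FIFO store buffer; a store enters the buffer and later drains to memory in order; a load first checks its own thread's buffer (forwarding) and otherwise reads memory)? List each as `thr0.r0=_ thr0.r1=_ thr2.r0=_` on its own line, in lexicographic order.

outcome vector order: (thr0.r0,thr0.r1,thr2.r0)
|TSO outcomes| = 10

thr0.r0=1 thr0.r1=0 thr2.r0=0
thr0.r0=1 thr0.r1=0 thr2.r0=1
thr0.r0=1 thr0.r1=1 thr2.r0=0
thr0.r0=1 thr0.r1=1 thr2.r0=1
thr0.r0=1 thr0.r1=2 thr2.r0=0
thr0.r0=1 thr0.r1=2 thr2.r0=1
thr0.r0=2 thr0.r1=1 thr2.r0=0
thr0.r0=2 thr0.r1=1 thr2.r0=1
thr0.r0=2 thr0.r1=2 thr2.r0=0
thr0.r0=2 thr0.r1=2 thr2.r0=1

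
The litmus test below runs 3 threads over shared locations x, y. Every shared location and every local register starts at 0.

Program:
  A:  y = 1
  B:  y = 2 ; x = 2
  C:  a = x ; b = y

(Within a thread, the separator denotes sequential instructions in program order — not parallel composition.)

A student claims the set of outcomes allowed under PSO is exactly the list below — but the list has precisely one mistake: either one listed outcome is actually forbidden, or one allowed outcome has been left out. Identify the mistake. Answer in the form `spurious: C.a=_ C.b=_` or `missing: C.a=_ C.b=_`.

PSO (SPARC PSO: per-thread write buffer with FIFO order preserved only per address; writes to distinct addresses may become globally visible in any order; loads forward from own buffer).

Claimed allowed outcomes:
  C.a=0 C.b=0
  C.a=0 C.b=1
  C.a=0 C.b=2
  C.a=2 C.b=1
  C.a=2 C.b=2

missing: C.a=2 C.b=0

outcome vector order: (C.a,C.b)
[PSO] allowed = {<0 0>; <0 1>; <0 2>; <2 0>; <2 1>; <2 2>}
PSO∖claimed = {<2 0>}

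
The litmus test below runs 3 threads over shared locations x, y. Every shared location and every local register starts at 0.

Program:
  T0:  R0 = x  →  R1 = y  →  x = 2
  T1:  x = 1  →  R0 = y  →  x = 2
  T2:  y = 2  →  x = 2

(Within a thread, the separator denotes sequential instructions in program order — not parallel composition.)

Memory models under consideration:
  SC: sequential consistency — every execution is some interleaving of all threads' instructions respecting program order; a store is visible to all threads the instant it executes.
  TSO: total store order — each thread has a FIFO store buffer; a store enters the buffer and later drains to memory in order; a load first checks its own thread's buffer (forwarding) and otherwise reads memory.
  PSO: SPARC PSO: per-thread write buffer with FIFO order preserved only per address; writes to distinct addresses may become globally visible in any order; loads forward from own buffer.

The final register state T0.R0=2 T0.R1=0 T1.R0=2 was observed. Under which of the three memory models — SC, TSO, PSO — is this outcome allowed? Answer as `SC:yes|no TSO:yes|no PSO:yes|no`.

SC:no TSO:no PSO:yes

outcome vector order: (T0.R0,T0.R1,T1.R0)
[SC] allowed = {000, 002, 020, 022, 100, 102, 120, 122, 200, 220, 222}
[TSO] allowed = {000, 002, 020, 022, 100, 102, 120, 122, 200, 220, 222}
[PSO] allowed = {000, 002, 020, 022, 100, 102, 120, 122, 200, 202, 220, 222}
target 202 ∈ {PSO}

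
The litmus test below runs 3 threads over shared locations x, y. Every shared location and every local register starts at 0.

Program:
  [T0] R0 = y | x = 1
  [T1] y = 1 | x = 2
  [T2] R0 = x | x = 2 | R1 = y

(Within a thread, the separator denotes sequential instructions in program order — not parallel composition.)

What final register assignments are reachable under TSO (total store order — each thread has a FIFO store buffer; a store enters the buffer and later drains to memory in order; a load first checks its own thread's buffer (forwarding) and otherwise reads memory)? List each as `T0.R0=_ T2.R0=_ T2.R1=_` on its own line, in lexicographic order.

outcome vector order: (T0.R0,T2.R0,T2.R1)
|TSO outcomes| = 9

T0.R0=0 T2.R0=0 T2.R1=0
T0.R0=0 T2.R0=0 T2.R1=1
T0.R0=0 T2.R0=1 T2.R1=0
T0.R0=0 T2.R0=1 T2.R1=1
T0.R0=0 T2.R0=2 T2.R1=1
T0.R0=1 T2.R0=0 T2.R1=0
T0.R0=1 T2.R0=0 T2.R1=1
T0.R0=1 T2.R0=1 T2.R1=1
T0.R0=1 T2.R0=2 T2.R1=1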